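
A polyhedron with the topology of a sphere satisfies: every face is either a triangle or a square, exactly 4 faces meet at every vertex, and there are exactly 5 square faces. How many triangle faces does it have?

Let x be the number of triangles; then F = 5 + x.
Edge–face incidences: 2E = 4·5 + 3·x = 20 + 3x.
Every vertex has degree 4, so 4V = 2E.
Euler: V − E + F = 2 ⇒ (2E)/4 − E + (5 + x) = 2.
Multiply by 8: 2·(2E) − 4·(2E) + 8·(5 + x) = 16, i.e. 40 + 8x − 2·(20 + 3x) = 16.
Collecting terms: 2x = 16, so x = 8.
Then 2E = 20 + 3·8 = 44, so E = 22, V = 2E/4 = 11, F = 5 + 8 = 13.

8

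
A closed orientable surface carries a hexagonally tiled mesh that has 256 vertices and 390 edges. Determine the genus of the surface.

Every face is a hexagon and each edge borders two faces, so 6F = 2·390, giving F = 130.
χ = V − E + F = 256 − 390 + 130 = -4.
For a closed orientable surface χ = 2 − 2g, so g = (2 − (-4))/2 = 3.

3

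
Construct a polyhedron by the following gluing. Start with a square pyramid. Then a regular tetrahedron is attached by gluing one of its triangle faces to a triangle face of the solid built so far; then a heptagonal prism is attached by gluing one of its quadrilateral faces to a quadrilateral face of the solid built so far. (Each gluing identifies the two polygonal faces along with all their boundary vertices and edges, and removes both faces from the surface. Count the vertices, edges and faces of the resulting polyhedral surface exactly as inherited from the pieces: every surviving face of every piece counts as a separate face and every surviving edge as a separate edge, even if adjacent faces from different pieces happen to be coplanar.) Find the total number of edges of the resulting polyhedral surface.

A square pyramid: V=5, E=8, F=5.
Attach a regular tetrahedron (V=4, E=6, F=4) along a 3-gon: merge 3 vertices and 3 edges, delete both glued faces → V=6, E=11, F=7.
Attach a heptagonal prism (V=14, E=21, F=9) along a 4-gon: merge 4 vertices and 4 edges, delete both glued faces → V=16, E=28, F=14.
Check: V − E + F = 16 − 28 + 14 = 2.

28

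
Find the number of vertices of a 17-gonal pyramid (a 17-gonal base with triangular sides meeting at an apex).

A pyramid on an n-gon base has one n-gon and n triangles: V = 17 + 1 = 18, E = 2·17 = 34, F = 17 + 1 = 18.

18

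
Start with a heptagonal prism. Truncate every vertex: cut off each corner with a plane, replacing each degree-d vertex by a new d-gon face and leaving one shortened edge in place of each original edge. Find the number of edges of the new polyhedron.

The base solid has V = 14, E = 21, F = 9.
Truncation replaces each original edge-end by a new vertex, so V′ = 2E = 42.
Each original edge survives, and each old vertex of degree d contributes d new edges; summing degrees gives Σd = 2E, so E′ = E + 2E = 3E = 63.
Each original face survives and each original vertex becomes one new face: F′ = F + V = 23.

63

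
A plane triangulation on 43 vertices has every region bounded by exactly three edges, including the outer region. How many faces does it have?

In a plane triangulation 3F = 2E and V − E + F = 2, so F = 2V − 4 = 2·43 − 4 = 82.

82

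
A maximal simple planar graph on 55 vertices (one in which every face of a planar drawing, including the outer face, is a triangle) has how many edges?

In a plane triangulation 3F = 2E and V − E + F = 2, so E = 3V − 6 = 3·55 − 6 = 159.

159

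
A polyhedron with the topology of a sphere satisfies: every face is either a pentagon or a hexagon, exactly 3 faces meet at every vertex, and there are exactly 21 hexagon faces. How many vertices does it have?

62

Let x be the number of pentagons; then F = 21 + x.
Edge–face incidences: 2E = 6·21 + 5·x = 126 + 5x.
Every vertex has degree 3, so 3V = 2E.
Euler: V − E + F = 2 ⇒ (2E)/3 − E + (21 + x) = 2.
Multiply by 6: 2·(2E) − 3·(2E) + 6·(21 + x) = 12, i.e. 126 + 6x − (126 + 5x) = 12.
Collecting terms: x = 12.
Then 2E = 126 + 5·12 = 186, so E = 93, V = 2E/3 = 62, F = 21 + 12 = 33.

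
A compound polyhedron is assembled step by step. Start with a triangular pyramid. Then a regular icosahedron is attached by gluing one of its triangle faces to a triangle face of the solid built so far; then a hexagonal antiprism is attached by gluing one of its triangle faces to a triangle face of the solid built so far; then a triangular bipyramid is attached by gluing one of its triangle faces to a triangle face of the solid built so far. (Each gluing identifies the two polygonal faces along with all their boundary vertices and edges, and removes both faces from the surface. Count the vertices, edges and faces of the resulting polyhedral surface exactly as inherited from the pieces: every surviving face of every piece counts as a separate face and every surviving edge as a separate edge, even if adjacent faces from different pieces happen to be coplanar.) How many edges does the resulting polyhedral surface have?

A triangular pyramid: V=4, E=6, F=4.
Attach a regular icosahedron (V=12, E=30, F=20) along a 3-gon: merge 3 vertices and 3 edges, delete both glued faces → V=13, E=33, F=22.
Attach a hexagonal antiprism (V=12, E=24, F=14) along a 3-gon: merge 3 vertices and 3 edges, delete both glued faces → V=22, E=54, F=34.
Attach a triangular bipyramid (V=5, E=9, F=6) along a 3-gon: merge 3 vertices and 3 edges, delete both glued faces → V=24, E=60, F=38.
Check: V − E + F = 24 − 60 + 38 = 2.

60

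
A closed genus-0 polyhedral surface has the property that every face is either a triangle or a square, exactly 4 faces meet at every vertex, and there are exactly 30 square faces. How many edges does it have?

72

Let x be the number of triangles; then F = 30 + x.
Edge–face incidences: 2E = 4·30 + 3·x = 120 + 3x.
Every vertex has degree 4, so 4V = 2E.
Euler: V − E + F = 2 ⇒ (2E)/4 − E + (30 + x) = 2.
Multiply by 8: 2·(2E) − 4·(2E) + 8·(30 + x) = 16, i.e. 240 + 8x − 2·(120 + 3x) = 16.
Collecting terms: 2x = 16, so x = 8.
Then 2E = 120 + 3·8 = 144, so E = 72, V = 2E/4 = 36, F = 30 + 8 = 38.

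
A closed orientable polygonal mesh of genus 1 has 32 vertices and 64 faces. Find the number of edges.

96

For a closed orientable surface of genus 1, χ = 2 − 2·1 = 0.
E = V + F − (0) = 32 + 64 − (0) = 96.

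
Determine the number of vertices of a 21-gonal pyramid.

22

A pyramid on an n-gon base has one n-gon and n triangles: V = 21 + 1 = 22, E = 2·21 = 42, F = 21 + 1 = 22.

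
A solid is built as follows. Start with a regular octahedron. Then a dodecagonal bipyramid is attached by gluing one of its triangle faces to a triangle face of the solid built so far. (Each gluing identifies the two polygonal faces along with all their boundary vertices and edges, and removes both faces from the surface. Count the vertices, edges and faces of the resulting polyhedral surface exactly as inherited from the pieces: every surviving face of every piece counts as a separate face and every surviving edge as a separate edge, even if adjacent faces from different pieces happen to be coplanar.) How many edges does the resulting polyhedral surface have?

45

A regular octahedron: V=6, E=12, F=8.
Attach a dodecagonal bipyramid (V=14, E=36, F=24) along a 3-gon: merge 3 vertices and 3 edges, delete both glued faces → V=17, E=45, F=30.
Check: V − E + F = 17 − 45 + 30 = 2.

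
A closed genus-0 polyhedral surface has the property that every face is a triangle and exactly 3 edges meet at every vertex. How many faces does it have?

4

Each face has 3 edges and each edge borders two faces, so 2E = 3F.
Each vertex has degree 3, so 3V = 2E and hence V = 3F/3.
Euler: V − E + F = 2 ⇒ (3F/3) − (3F/2) + F = 2.
Multiply by 6: (6 − 9 + 6)F = 12, i.e. 3F = 12.
So F = 4, E = 3·4/2 = 6, V = 3·4/3 = 4.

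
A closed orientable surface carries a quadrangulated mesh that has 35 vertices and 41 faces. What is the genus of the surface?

4

Every face is a square, so 2E = 4·41 = 164, giving E = 82.
χ = V − E + F = 35 − 82 + 41 = -6.
For a closed orientable surface χ = 2 − 2g, so g = (2 − (-6))/2 = 4.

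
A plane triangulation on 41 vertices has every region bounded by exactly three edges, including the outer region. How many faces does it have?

In a plane triangulation 3F = 2E and V − E + F = 2, so F = 2V − 4 = 2·41 − 4 = 78.

78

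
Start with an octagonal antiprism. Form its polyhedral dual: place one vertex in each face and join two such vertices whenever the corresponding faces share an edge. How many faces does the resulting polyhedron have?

The base solid has V = 16, E = 32, F = 18.
The dual swaps V and F and preserves E: V′ = F = 18, E′ = E = 32, F′ = V = 16.

16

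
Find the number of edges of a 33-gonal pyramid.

A pyramid on an n-gon base has one n-gon and n triangles: V = 33 + 1 = 34, E = 2·33 = 66, F = 33 + 1 = 34.

66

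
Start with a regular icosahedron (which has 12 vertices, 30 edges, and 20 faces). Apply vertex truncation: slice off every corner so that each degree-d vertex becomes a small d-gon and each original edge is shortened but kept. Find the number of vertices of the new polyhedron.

Truncation replaces each original edge-end by a new vertex, so V′ = 2E = 60.
Each original edge survives, and each old vertex of degree d contributes d new edges; summing degrees gives Σd = 2E, so E′ = E + 2E = 3E = 90.
Each original face survives and each original vertex becomes one new face: F′ = F + V = 32.

60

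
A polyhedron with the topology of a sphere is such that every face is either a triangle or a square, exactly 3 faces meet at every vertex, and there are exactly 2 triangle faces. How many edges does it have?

9

Let x be the number of squares; then F = 2 + x.
Edge–face incidences: 2E = 3·2 + 4·x = 6 + 4x.
Every vertex has degree 3, so 3V = 2E.
Euler: V − E + F = 2 ⇒ (2E)/3 − E + (2 + x) = 2.
Multiply by 6: 2·(2E) − 3·(2E) + 6·(2 + x) = 12, i.e. 12 + 6x − (6 + 4x) = 12.
Collecting terms: 2x + 6 = 12, so 2x = 6, so x = 3.
Then 2E = 6 + 4·3 = 18, so E = 9, V = 2E/3 = 6, F = 2 + 3 = 5.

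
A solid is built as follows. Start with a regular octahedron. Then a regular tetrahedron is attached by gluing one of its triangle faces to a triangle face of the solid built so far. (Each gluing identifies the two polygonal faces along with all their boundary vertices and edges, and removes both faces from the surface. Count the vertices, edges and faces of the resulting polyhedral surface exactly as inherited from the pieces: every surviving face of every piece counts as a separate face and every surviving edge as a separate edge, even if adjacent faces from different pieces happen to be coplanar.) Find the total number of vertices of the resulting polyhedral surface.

A regular octahedron: V=6, E=12, F=8.
Attach a regular tetrahedron (V=4, E=6, F=4) along a 3-gon: merge 3 vertices and 3 edges, delete both glued faces → V=7, E=15, F=10.
Check: V − E + F = 7 − 15 + 10 = 2.

7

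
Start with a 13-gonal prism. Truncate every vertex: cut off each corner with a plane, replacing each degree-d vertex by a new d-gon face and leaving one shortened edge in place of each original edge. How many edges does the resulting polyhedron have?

117

The base solid has V = 26, E = 39, F = 15.
Truncation replaces each original edge-end by a new vertex, so V′ = 2E = 78.
Each original edge survives, and each old vertex of degree d contributes d new edges; summing degrees gives Σd = 2E, so E′ = E + 2E = 3E = 117.
Each original face survives and each original vertex becomes one new face: F′ = F + V = 41.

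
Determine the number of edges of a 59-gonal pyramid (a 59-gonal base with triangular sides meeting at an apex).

A pyramid on an n-gon base has one n-gon and n triangles: V = 59 + 1 = 60, E = 2·59 = 118, F = 59 + 1 = 60.
Check: V − E + F = 60 − 118 + 60 = 2.

118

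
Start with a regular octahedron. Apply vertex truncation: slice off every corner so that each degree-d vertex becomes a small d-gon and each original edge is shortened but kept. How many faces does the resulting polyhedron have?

14

The base solid has V = 6, E = 12, F = 8.
Truncation replaces each original edge-end by a new vertex, so V′ = 2E = 24.
Each original edge survives, and each old vertex of degree d contributes d new edges; summing degrees gives Σd = 2E, so E′ = E + 2E = 3E = 36.
Each original face survives and each original vertex becomes one new face: F′ = F + V = 14.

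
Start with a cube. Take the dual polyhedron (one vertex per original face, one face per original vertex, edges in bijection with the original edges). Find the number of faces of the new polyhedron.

8

The base solid has V = 8, E = 12, F = 6.
The dual swaps V and F and preserves E: V′ = F = 6, E′ = E = 12, F′ = V = 8.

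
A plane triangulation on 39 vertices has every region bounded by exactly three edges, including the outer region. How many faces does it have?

In a plane triangulation 3F = 2E and V − E + F = 2, so F = 2V − 4 = 2·39 − 4 = 74.

74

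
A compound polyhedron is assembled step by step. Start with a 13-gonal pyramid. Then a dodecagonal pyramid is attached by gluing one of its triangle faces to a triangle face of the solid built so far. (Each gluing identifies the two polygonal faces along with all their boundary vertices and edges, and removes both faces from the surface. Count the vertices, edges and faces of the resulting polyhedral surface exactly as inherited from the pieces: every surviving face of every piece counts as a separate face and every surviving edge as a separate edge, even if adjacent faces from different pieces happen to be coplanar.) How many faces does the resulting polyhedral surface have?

25

A 13-gonal pyramid: V=14, E=26, F=14.
Attach a dodecagonal pyramid (V=13, E=24, F=13) along a 3-gon: merge 3 vertices and 3 edges, delete both glued faces → V=24, E=47, F=25.
Check: V − E + F = 24 − 47 + 25 = 2.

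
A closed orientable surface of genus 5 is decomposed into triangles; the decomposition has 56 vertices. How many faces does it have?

χ = 2 − 2·5 = -8, and every face is a triangle so 3F = 2E.
V − E + F = -8 with E = 3F/2 gives 56 − (3/2 − 1)·F = -8, so F = 128 and E = 192.

128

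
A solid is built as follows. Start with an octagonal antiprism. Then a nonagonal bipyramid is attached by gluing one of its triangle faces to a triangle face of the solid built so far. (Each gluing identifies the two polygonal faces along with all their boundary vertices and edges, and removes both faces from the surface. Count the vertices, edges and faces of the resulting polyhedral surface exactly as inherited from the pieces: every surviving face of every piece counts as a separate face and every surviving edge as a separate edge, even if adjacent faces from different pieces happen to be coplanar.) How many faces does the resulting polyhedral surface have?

34

An octagonal antiprism: V=16, E=32, F=18.
Attach a nonagonal bipyramid (V=11, E=27, F=18) along a 3-gon: merge 3 vertices and 3 edges, delete both glued faces → V=24, E=56, F=34.
Check: V − E + F = 24 − 56 + 34 = 2.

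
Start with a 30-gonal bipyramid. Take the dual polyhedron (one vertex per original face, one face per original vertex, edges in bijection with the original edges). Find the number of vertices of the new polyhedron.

60

The base solid has V = 32, E = 90, F = 60.
The dual swaps V and F and preserves E: V′ = F = 60, E′ = E = 90, F′ = V = 32.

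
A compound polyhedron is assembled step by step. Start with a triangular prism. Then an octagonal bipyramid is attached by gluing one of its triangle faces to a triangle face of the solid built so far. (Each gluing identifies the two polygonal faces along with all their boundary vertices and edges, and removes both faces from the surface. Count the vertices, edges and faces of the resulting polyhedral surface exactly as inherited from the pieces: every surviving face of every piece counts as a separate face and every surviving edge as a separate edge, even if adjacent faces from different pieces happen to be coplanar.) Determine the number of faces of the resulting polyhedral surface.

19

A triangular prism: V=6, E=9, F=5.
Attach an octagonal bipyramid (V=10, E=24, F=16) along a 3-gon: merge 3 vertices and 3 edges, delete both glued faces → V=13, E=30, F=19.
Check: V − E + F = 13 − 30 + 19 = 2.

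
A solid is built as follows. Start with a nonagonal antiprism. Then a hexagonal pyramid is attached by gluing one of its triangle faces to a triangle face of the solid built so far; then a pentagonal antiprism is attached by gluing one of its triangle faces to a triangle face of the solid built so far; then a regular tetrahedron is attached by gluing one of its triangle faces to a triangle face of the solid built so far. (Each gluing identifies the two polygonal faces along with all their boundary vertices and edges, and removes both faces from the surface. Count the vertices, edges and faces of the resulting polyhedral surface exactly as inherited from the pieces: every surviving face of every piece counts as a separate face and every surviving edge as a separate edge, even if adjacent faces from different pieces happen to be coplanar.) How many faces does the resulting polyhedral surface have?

37

A nonagonal antiprism: V=18, E=36, F=20.
Attach a hexagonal pyramid (V=7, E=12, F=7) along a 3-gon: merge 3 vertices and 3 edges, delete both glued faces → V=22, E=45, F=25.
Attach a pentagonal antiprism (V=10, E=20, F=12) along a 3-gon: merge 3 vertices and 3 edges, delete both glued faces → V=29, E=62, F=35.
Attach a regular tetrahedron (V=4, E=6, F=4) along a 3-gon: merge 3 vertices and 3 edges, delete both glued faces → V=30, E=65, F=37.
Check: V − E + F = 30 − 65 + 37 = 2.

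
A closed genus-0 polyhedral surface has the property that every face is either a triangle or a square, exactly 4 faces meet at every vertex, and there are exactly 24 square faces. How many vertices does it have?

Let x be the number of triangles; then F = 24 + x.
Edge–face incidences: 2E = 4·24 + 3·x = 96 + 3x.
Every vertex has degree 4, so 4V = 2E.
Euler: V − E + F = 2 ⇒ (2E)/4 − E + (24 + x) = 2.
Multiply by 8: 2·(2E) − 4·(2E) + 8·(24 + x) = 16, i.e. 192 + 8x − 2·(96 + 3x) = 16.
Collecting terms: 2x = 16, so x = 8.
Then 2E = 96 + 3·8 = 120, so E = 60, V = 2E/4 = 30, F = 24 + 8 = 32.

30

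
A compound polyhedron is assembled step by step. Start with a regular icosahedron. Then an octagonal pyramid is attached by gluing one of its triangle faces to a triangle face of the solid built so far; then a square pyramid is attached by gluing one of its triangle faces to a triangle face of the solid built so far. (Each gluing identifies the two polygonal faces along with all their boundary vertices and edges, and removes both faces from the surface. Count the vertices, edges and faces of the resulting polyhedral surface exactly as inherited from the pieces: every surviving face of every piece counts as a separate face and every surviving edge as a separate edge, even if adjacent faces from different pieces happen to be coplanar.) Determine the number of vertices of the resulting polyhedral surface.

A regular icosahedron: V=12, E=30, F=20.
Attach an octagonal pyramid (V=9, E=16, F=9) along a 3-gon: merge 3 vertices and 3 edges, delete both glued faces → V=18, E=43, F=27.
Attach a square pyramid (V=5, E=8, F=5) along a 3-gon: merge 3 vertices and 3 edges, delete both glued faces → V=20, E=48, F=30.
Check: V − E + F = 20 − 48 + 30 = 2.

20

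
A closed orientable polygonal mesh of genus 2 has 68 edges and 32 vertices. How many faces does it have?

34

For a closed orientable surface of genus 2, χ = 2 − 2·2 = -2.
F = -2 − V + E = -2 − 32 + 68 = 34.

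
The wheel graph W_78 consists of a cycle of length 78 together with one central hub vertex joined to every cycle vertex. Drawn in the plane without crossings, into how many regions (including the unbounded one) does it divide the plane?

79

W_78 has V = 78 + 1 = 79 vertices and E = 2·78 = 156 edges.
By Euler's formula F = 2 − V + E = 2 − 79 + 156 = 79.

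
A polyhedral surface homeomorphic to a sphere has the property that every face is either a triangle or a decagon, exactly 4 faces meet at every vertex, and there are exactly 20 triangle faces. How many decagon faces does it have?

2

Let x be the number of decagons; then F = 20 + x.
Edge–face incidences: 2E = 3·20 + 10·x = 60 + 10x.
Every vertex has degree 4, so 4V = 2E.
Euler: V − E + F = 2 ⇒ (2E)/4 − E + (20 + x) = 2.
Multiply by 8: 2·(2E) − 4·(2E) + 8·(20 + x) = 16, i.e. 160 + 8x − 2·(60 + 10x) = 16.
Collecting terms: −12x + 40 = 16, so −12x = −24, so x = 2.
Then 2E = 60 + 10·2 = 80, so E = 40, V = 2E/4 = 20, F = 20 + 2 = 22.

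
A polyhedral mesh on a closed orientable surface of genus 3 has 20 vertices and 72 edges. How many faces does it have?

48

For a closed orientable surface of genus 3, χ = 2 − 2·3 = -4.
F = -4 − V + E = -4 − 20 + 72 = 48.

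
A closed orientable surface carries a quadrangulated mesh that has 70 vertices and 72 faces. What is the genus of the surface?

2

Every face is a square, so 2E = 4·72 = 288, giving E = 144.
χ = V − E + F = 70 − 144 + 72 = -2.
For a closed orientable surface χ = 2 − 2g, so g = (2 − (-2))/2 = 2.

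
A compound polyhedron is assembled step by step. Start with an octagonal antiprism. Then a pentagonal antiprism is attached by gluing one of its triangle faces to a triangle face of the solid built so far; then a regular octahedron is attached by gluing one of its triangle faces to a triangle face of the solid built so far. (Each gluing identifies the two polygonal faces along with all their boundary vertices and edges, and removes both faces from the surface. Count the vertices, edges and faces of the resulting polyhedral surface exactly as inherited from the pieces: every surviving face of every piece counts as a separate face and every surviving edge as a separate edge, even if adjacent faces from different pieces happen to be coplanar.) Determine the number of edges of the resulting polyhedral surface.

58

An octagonal antiprism: V=16, E=32, F=18.
Attach a pentagonal antiprism (V=10, E=20, F=12) along a 3-gon: merge 3 vertices and 3 edges, delete both glued faces → V=23, E=49, F=28.
Attach a regular octahedron (V=6, E=12, F=8) along a 3-gon: merge 3 vertices and 3 edges, delete both glued faces → V=26, E=58, F=34.
Check: V − E + F = 26 − 58 + 34 = 2.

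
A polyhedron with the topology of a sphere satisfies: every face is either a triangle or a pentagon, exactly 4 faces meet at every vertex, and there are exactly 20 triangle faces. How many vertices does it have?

30

Let x be the number of pentagons; then F = 20 + x.
Edge–face incidences: 2E = 3·20 + 5·x = 60 + 5x.
Every vertex has degree 4, so 4V = 2E.
Euler: V − E + F = 2 ⇒ (2E)/4 − E + (20 + x) = 2.
Multiply by 8: 2·(2E) − 4·(2E) + 8·(20 + x) = 16, i.e. 160 + 8x − 2·(60 + 5x) = 16.
Collecting terms: −2x + 40 = 16, so −2x = −24, so x = 12.
Then 2E = 60 + 5·12 = 120, so E = 60, V = 2E/4 = 30, F = 20 + 12 = 32.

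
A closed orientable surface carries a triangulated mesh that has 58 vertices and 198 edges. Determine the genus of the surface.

Every face is a triangle and each edge borders two faces, so 3F = 2·198, giving F = 132.
χ = V − E + F = 58 − 198 + 132 = -8.
For a closed orientable surface χ = 2 − 2g, so g = (2 − (-8))/2 = 5.

5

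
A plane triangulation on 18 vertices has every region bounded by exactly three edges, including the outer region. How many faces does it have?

In a plane triangulation 3F = 2E and V − E + F = 2, so F = 2V − 4 = 2·18 − 4 = 32.

32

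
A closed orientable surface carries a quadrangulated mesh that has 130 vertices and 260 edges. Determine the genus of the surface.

1

Every face is a square and each edge borders two faces, so 4F = 2·260, giving F = 130.
χ = V − E + F = 130 − 260 + 130 = 0.
For a closed orientable surface χ = 2 − 2g, so g = (2 − (0))/2 = 1.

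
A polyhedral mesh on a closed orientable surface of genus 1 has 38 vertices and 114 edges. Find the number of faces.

76

For a closed orientable surface of genus 1, χ = 2 − 2·1 = 0.
F = 0 − V + E = 0 − 38 + 114 = 76.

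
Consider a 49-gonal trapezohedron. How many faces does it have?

98

The n-trapezohedron (dual of the n-antiprism) has V = 2·49 + 2 = 100, E = 4·49 = 196, F = 2·49 = 98.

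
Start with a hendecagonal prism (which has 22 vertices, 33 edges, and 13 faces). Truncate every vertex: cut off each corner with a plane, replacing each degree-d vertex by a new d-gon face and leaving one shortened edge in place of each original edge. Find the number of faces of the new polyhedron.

Truncation replaces each original edge-end by a new vertex, so V′ = 2E = 66.
Each original edge survives, and each old vertex of degree d contributes d new edges; summing degrees gives Σd = 2E, so E′ = E + 2E = 3E = 99.
Each original face survives and each original vertex becomes one new face: F′ = F + V = 35.

35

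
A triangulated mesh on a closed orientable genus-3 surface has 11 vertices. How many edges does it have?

χ = 2 − 2·3 = -4, and every face is a triangle so 3F = 2E.
V − E + F = -4 with E = 3F/2 gives 11 − (3/2 − 1)·F = -4, so F = 30 and E = 45.

45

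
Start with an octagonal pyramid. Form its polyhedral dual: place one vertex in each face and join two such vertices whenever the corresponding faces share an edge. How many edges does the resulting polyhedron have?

16

The base solid has V = 9, E = 16, F = 9.
The dual swaps V and F and preserves E: V′ = F = 9, E′ = E = 16, F′ = V = 9.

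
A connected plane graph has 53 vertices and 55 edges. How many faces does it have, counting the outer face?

Euler's formula for a connected plane graph: V − E + F = 2, so F = 2 − 53 + 55 = 4.

4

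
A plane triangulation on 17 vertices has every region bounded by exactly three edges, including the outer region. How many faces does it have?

30

In a plane triangulation 3F = 2E and V − E + F = 2, so F = 2V − 4 = 2·17 − 4 = 30.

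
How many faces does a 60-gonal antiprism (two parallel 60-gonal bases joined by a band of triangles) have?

122

An antiprism on an n-gon has two n-gon caps and 2n triangles: V = 2·60 = 120, E = 4·60 = 240, F = 2·60 + 2 = 122.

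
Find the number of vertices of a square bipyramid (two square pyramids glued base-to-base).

A bipyramid over an n-gon has 2n triangular faces and n + 2 vertices: V = 4 + 2 = 6, E = 3·4 = 12, F = 2·4 = 8.
Check: V − E + F = 6 − 12 + 8 = 2.

6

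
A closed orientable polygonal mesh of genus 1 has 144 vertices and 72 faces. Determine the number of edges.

216

For a closed orientable surface of genus 1, χ = 2 − 2·1 = 0.
E = V + F − (0) = 144 + 72 − (0) = 216.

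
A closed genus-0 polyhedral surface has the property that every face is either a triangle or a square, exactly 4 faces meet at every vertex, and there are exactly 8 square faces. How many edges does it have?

Let x be the number of triangles; then F = 8 + x.
Edge–face incidences: 2E = 4·8 + 3·x = 32 + 3x.
Every vertex has degree 4, so 4V = 2E.
Euler: V − E + F = 2 ⇒ (2E)/4 − E + (8 + x) = 2.
Multiply by 8: 2·(2E) − 4·(2E) + 8·(8 + x) = 16, i.e. 64 + 8x − 2·(32 + 3x) = 16.
Collecting terms: 2x = 16, so x = 8.
Then 2E = 32 + 3·8 = 56, so E = 28, V = 2E/4 = 14, F = 8 + 8 = 16.

28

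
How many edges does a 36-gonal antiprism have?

144

An antiprism on an n-gon has two n-gon caps and 2n triangles: V = 2·36 = 72, E = 4·36 = 144, F = 2·36 + 2 = 74.
Check: V − E + F = 72 − 144 + 74 = 2.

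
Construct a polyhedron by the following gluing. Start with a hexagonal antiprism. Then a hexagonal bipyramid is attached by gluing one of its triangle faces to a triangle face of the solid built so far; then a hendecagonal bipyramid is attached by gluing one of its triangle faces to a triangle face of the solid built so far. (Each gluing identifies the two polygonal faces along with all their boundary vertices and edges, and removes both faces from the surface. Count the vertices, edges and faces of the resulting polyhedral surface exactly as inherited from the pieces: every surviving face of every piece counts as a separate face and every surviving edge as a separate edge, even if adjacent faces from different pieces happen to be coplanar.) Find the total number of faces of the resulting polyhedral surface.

A hexagonal antiprism: V=12, E=24, F=14.
Attach a hexagonal bipyramid (V=8, E=18, F=12) along a 3-gon: merge 3 vertices and 3 edges, delete both glued faces → V=17, E=39, F=24.
Attach a hendecagonal bipyramid (V=13, E=33, F=22) along a 3-gon: merge 3 vertices and 3 edges, delete both glued faces → V=27, E=69, F=44.
Check: V − E + F = 27 − 69 + 44 = 2.

44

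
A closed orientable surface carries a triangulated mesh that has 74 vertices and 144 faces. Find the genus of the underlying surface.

0

Every face is a triangle, so 2E = 3·144 = 432, giving E = 216.
χ = V − E + F = 74 − 216 + 144 = 2.
For a closed orientable surface χ = 2 − 2g, so g = (2 − (2))/2 = 0.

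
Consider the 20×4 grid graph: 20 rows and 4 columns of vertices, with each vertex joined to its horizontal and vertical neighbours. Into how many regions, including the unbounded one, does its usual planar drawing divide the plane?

58

The grid has V = 20·4 = 80 vertices and E = 20·3 + 4·19 = 136 edges.
F = 2 − V + E = 2 − 80 + 136 = 58.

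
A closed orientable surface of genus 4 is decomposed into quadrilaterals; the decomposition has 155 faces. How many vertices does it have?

149

χ = 2 − 2·4 = -6, and every face is a square so 4F = 2E.
E = 4·155/2 = 310. Then V = -6 + E − F = -6 + 310 − 155 = 149.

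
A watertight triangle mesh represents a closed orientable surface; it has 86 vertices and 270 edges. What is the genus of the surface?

Every face is a triangle and each edge borders two faces, so 3F = 2·270, giving F = 180.
χ = V − E + F = 86 − 270 + 180 = -4.
For a closed orientable surface χ = 2 − 2g, so g = (2 − (-4))/2 = 3.

3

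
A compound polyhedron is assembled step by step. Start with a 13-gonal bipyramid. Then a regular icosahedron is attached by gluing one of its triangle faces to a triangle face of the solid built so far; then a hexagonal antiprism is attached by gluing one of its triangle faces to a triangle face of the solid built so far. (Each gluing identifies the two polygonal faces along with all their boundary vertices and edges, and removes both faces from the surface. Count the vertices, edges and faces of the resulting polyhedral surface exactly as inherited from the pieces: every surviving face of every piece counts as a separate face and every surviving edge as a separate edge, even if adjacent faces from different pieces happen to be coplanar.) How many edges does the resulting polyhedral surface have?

A 13-gonal bipyramid: V=15, E=39, F=26.
Attach a regular icosahedron (V=12, E=30, F=20) along a 3-gon: merge 3 vertices and 3 edges, delete both glued faces → V=24, E=66, F=44.
Attach a hexagonal antiprism (V=12, E=24, F=14) along a 3-gon: merge 3 vertices and 3 edges, delete both glued faces → V=33, E=87, F=56.
Check: V − E + F = 33 − 87 + 56 = 2.

87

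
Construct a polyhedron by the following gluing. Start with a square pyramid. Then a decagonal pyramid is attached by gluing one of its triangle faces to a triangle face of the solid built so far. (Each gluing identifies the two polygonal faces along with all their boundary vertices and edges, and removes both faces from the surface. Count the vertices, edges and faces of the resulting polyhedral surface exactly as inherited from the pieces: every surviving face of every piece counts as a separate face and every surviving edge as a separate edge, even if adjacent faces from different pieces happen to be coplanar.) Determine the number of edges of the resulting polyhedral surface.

A square pyramid: V=5, E=8, F=5.
Attach a decagonal pyramid (V=11, E=20, F=11) along a 3-gon: merge 3 vertices and 3 edges, delete both glued faces → V=13, E=25, F=14.
Check: V − E + F = 13 − 25 + 14 = 2.

25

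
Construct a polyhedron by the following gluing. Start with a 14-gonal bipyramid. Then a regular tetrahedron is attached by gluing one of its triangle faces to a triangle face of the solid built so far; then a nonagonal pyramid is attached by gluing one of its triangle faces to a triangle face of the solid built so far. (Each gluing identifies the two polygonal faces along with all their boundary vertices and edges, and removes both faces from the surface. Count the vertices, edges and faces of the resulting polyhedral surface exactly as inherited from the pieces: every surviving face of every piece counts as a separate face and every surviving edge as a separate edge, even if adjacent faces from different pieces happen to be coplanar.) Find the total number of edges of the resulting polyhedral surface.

A 14-gonal bipyramid: V=16, E=42, F=28.
Attach a regular tetrahedron (V=4, E=6, F=4) along a 3-gon: merge 3 vertices and 3 edges, delete both glued faces → V=17, E=45, F=30.
Attach a nonagonal pyramid (V=10, E=18, F=10) along a 3-gon: merge 3 vertices and 3 edges, delete both glued faces → V=24, E=60, F=38.
Check: V − E + F = 24 − 60 + 38 = 2.

60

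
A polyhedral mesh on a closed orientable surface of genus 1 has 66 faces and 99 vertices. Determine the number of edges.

For a closed orientable surface of genus 1, χ = 2 − 2·1 = 0.
E = V + F − (0) = 99 + 66 − (0) = 165.

165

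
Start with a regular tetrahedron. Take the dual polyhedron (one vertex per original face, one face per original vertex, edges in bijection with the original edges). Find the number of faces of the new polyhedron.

4

The base solid has V = 4, E = 6, F = 4.
The dual swaps V and F and preserves E: V′ = F = 4, E′ = E = 6, F′ = V = 4.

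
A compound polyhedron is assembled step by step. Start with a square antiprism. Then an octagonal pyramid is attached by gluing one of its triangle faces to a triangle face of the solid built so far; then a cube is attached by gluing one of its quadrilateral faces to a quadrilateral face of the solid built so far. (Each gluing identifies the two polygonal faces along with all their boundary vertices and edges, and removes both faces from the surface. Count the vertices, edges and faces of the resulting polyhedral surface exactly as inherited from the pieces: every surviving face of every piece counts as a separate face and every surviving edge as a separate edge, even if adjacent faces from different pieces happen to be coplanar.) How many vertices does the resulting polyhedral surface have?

A square antiprism: V=8, E=16, F=10.
Attach an octagonal pyramid (V=9, E=16, F=9) along a 3-gon: merge 3 vertices and 3 edges, delete both glued faces → V=14, E=29, F=17.
Attach a cube (V=8, E=12, F=6) along a 4-gon: merge 4 vertices and 4 edges, delete both glued faces → V=18, E=37, F=21.
Check: V − E + F = 18 − 37 + 21 = 2.

18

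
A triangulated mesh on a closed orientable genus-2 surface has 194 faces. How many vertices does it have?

95

χ = 2 − 2·2 = -2, and every face is a triangle so 3F = 2E.
E = 3·194/2 = 291. Then V = -2 + E − F = -2 + 291 − 194 = 95.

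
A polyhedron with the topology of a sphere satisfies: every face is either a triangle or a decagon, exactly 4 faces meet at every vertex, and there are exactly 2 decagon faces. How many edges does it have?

40

Let x be the number of triangles; then F = 2 + x.
Edge–face incidences: 2E = 10·2 + 3·x = 20 + 3x.
Every vertex has degree 4, so 4V = 2E.
Euler: V − E + F = 2 ⇒ (2E)/4 − E + (2 + x) = 2.
Multiply by 8: 2·(2E) − 4·(2E) + 8·(2 + x) = 16, i.e. 16 + 8x − 2·(20 + 3x) = 16.
Collecting terms: 2x − 24 = 16, so 2x = 40, so x = 20.
Then 2E = 20 + 3·20 = 80, so E = 40, V = 2E/4 = 20, F = 2 + 20 = 22.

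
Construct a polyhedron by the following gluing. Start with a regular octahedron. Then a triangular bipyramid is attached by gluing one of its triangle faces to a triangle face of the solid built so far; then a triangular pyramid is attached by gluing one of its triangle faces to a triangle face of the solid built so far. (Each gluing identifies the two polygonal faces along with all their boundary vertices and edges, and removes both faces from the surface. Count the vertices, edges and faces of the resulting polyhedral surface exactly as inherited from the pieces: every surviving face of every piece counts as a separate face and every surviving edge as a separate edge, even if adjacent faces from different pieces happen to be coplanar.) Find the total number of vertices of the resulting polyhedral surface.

A regular octahedron: V=6, E=12, F=8.
Attach a triangular bipyramid (V=5, E=9, F=6) along a 3-gon: merge 3 vertices and 3 edges, delete both glued faces → V=8, E=18, F=12.
Attach a triangular pyramid (V=4, E=6, F=4) along a 3-gon: merge 3 vertices and 3 edges, delete both glued faces → V=9, E=21, F=14.
Check: V − E + F = 9 − 21 + 14 = 2.

9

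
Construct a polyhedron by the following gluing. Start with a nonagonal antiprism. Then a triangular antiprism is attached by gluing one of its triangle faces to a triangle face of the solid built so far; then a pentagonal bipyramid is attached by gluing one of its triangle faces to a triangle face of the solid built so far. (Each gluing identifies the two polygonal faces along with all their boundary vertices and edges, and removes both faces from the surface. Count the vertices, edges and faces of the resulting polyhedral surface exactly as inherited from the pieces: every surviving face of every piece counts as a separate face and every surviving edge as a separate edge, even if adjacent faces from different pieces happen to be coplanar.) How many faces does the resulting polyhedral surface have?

34

A nonagonal antiprism: V=18, E=36, F=20.
Attach a triangular antiprism (V=6, E=12, F=8) along a 3-gon: merge 3 vertices and 3 edges, delete both glued faces → V=21, E=45, F=26.
Attach a pentagonal bipyramid (V=7, E=15, F=10) along a 3-gon: merge 3 vertices and 3 edges, delete both glued faces → V=25, E=57, F=34.
Check: V − E + F = 25 − 57 + 34 = 2.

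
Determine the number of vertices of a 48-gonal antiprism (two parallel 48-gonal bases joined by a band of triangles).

96

An antiprism on an n-gon has two n-gon caps and 2n triangles: V = 2·48 = 96, E = 4·48 = 192, F = 2·48 + 2 = 98.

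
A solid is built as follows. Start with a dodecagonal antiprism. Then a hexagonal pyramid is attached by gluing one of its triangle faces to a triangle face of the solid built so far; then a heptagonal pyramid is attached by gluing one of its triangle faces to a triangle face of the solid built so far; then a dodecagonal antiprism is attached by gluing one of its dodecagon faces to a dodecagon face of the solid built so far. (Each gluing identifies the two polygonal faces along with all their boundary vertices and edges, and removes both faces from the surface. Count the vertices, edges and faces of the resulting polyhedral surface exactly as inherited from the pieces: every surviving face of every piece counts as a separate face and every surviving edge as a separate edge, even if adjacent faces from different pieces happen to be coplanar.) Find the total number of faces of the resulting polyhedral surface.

A dodecagonal antiprism: V=24, E=48, F=26.
Attach a hexagonal pyramid (V=7, E=12, F=7) along a 3-gon: merge 3 vertices and 3 edges, delete both glued faces → V=28, E=57, F=31.
Attach a heptagonal pyramid (V=8, E=14, F=8) along a 3-gon: merge 3 vertices and 3 edges, delete both glued faces → V=33, E=68, F=37.
Attach a dodecagonal antiprism (V=24, E=48, F=26) along a 12-gon: merge 12 vertices and 12 edges, delete both glued faces → V=45, E=104, F=61.
Check: V − E + F = 45 − 104 + 61 = 2.

61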